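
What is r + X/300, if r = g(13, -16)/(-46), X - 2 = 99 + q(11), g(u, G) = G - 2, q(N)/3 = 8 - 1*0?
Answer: 223/276 ≈ 0.80797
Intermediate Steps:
q(N) = 24 (q(N) = 3*(8 - 1*0) = 3*(8 + 0) = 3*8 = 24)
g(u, G) = -2 + G
X = 125 (X = 2 + (99 + 24) = 2 + 123 = 125)
r = 9/23 (r = (-2 - 16)/(-46) = -18*(-1/46) = 9/23 ≈ 0.39130)
r + X/300 = 9/23 + 125/300 = 9/23 + 125*(1/300) = 9/23 + 5/12 = 223/276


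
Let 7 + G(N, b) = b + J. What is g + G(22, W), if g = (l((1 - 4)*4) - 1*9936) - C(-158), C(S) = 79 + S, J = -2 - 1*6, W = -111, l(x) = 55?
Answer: -9928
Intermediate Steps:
J = -8 (J = -2 - 6 = -8)
G(N, b) = -15 + b (G(N, b) = -7 + (b - 8) = -7 + (-8 + b) = -15 + b)
g = -9802 (g = (55 - 1*9936) - (79 - 158) = (55 - 9936) - 1*(-79) = -9881 + 79 = -9802)
g + G(22, W) = -9802 + (-15 - 111) = -9802 - 126 = -9928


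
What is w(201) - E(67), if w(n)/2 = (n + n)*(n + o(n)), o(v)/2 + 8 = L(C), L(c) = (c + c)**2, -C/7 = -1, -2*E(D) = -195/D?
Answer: 62163477/134 ≈ 4.6391e+5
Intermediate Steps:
E(D) = 195/(2*D) (E(D) = -(-195)/(2*D) = 195/(2*D))
C = 7 (C = -7*(-1) = 7)
L(c) = 4*c**2 (L(c) = (2*c)**2 = 4*c**2)
o(v) = 376 (o(v) = -16 + 2*(4*7**2) = -16 + 2*(4*49) = -16 + 2*196 = -16 + 392 = 376)
w(n) = 4*n*(376 + n) (w(n) = 2*((n + n)*(n + 376)) = 2*((2*n)*(376 + n)) = 2*(2*n*(376 + n)) = 4*n*(376 + n))
w(201) - E(67) = 4*201*(376 + 201) - 195/(2*67) = 4*201*577 - 195/(2*67) = 463908 - 1*195/134 = 463908 - 195/134 = 62163477/134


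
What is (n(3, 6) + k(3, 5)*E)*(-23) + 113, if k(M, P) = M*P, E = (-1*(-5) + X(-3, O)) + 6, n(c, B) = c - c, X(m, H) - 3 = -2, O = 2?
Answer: -4027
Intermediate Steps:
X(m, H) = 1 (X(m, H) = 3 - 2 = 1)
n(c, B) = 0
E = 12 (E = (-1*(-5) + 1) + 6 = (5 + 1) + 6 = 6 + 6 = 12)
(n(3, 6) + k(3, 5)*E)*(-23) + 113 = (0 + (3*5)*12)*(-23) + 113 = (0 + 15*12)*(-23) + 113 = (0 + 180)*(-23) + 113 = 180*(-23) + 113 = -4140 + 113 = -4027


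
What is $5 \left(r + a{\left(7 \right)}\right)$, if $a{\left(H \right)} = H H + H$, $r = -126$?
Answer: $-350$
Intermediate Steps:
$a{\left(H \right)} = H + H^{2}$ ($a{\left(H \right)} = H^{2} + H = H + H^{2}$)
$5 \left(r + a{\left(7 \right)}\right) = 5 \left(-126 + 7 \left(1 + 7\right)\right) = 5 \left(-126 + 7 \cdot 8\right) = 5 \left(-126 + 56\right) = 5 \left(-70\right) = -350$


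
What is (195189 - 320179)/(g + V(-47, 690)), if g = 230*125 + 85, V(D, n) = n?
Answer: -24998/5905 ≈ -4.2334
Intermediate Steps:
g = 28835 (g = 28750 + 85 = 28835)
(195189 - 320179)/(g + V(-47, 690)) = (195189 - 320179)/(28835 + 690) = -124990/29525 = -124990*1/29525 = -24998/5905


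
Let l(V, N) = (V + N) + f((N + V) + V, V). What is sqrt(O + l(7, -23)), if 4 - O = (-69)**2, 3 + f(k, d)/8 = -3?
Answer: I*sqrt(4821) ≈ 69.433*I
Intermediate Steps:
f(k, d) = -48 (f(k, d) = -24 + 8*(-3) = -24 - 24 = -48)
l(V, N) = -48 + N + V (l(V, N) = (V + N) - 48 = (N + V) - 48 = -48 + N + V)
O = -4757 (O = 4 - 1*(-69)**2 = 4 - 1*4761 = 4 - 4761 = -4757)
sqrt(O + l(7, -23)) = sqrt(-4757 + (-48 - 23 + 7)) = sqrt(-4757 - 64) = sqrt(-4821) = I*sqrt(4821)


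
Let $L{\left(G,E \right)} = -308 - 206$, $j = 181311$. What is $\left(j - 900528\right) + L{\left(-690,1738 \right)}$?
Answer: $-719731$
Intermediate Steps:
$L{\left(G,E \right)} = -514$ ($L{\left(G,E \right)} = -308 - 206 = -514$)
$\left(j - 900528\right) + L{\left(-690,1738 \right)} = \left(181311 - 900528\right) - 514 = -719217 - 514 = -719731$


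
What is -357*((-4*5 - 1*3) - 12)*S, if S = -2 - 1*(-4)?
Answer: 24990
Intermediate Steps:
S = 2 (S = -2 + 4 = 2)
-357*((-4*5 - 1*3) - 12)*S = -357*((-4*5 - 1*3) - 12)*2 = -357*((-20 - 3) - 12)*2 = -357*(-23 - 12)*2 = -(-12495)*2 = -357*(-70) = 24990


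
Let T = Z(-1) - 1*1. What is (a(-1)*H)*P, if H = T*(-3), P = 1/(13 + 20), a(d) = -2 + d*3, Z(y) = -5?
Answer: -30/11 ≈ -2.7273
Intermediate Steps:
a(d) = -2 + 3*d
P = 1/33 ≈ 0.030303
T = -6 (T = -5 - 1*1 = -5 - 1 = -6)
H = 18 (H = -6*(-3) = 18)
(a(-1)*H)*P = ((-2 + 3*(-1))*18)*(1/33) = ((-2 - 3)*18)*(1/33) = -5*18*(1/33) = -90*1/33 = -30/11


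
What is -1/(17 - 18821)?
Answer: 1/18804 ≈ 5.3180e-5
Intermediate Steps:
-1/(17 - 18821) = -1/(-18804) = -1*(-1/18804) = 1/18804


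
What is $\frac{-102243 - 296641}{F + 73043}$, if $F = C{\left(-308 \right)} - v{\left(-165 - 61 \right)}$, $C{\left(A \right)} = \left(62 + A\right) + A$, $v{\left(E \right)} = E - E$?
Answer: $- \frac{398884}{72489} \approx -5.5027$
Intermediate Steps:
$v{\left(E \right)} = 0$
$C{\left(A \right)} = 62 + 2 A$
$F = -554$ ($F = \left(62 + 2 \left(-308\right)\right) - 0 = \left(62 - 616\right) + 0 = -554 + 0 = -554$)
$\frac{-102243 - 296641}{F + 73043} = \frac{-102243 - 296641}{-554 + 73043} = - \frac{398884}{72489}$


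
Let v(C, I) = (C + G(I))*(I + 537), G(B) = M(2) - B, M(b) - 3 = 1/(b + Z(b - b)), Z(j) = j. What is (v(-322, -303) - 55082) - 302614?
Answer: -361323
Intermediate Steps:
M(b) = 3 + 1/b (M(b) = 3 + 1/(b + (b - b)) = 3 + 1/(b + 0) = 3 + 1/b)
G(B) = 7/2 - B (G(B) = (3 + 1/2) - B = (3 + ½) - B = 7/2 - B)
v(C, I) = (537 + I)*(7/2 + C - I) (v(C, I) = (C + (7/2 - I))*(I + 537) = (7/2 + C - I)*(537 + I) = (537 + I)*(7/2 + C - I))
(v(-322, -303) - 55082) - 302614 = ((3759/2 - 1*(-303)² + 537*(-322) - 1067/2*(-303) - 322*(-303)) - 55082) - 302614 = ((3759/2 - 1*91809 - 172914 + 323301/2 + 97566) - 55082) - 302614 = ((3759/2 - 91809 - 172914 + 323301/2 + 97566) - 55082) - 302614 = (-3627 - 55082) - 302614 = -58709 - 302614 = -361323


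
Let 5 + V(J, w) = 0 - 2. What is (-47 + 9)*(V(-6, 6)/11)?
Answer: 266/11 ≈ 24.182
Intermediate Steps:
V(J, w) = -7 (V(J, w) = -5 + (0 - 2) = -5 - 2 = -7)
(-47 + 9)*(V(-6, 6)/11) = (-47 + 9)*(-7/11) = -(-266)/11 = -38*(-7/11) = 266/11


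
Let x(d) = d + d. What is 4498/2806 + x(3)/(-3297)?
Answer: 2468845/1541897 ≈ 1.6012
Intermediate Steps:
x(d) = 2*d
4498/2806 + x(3)/(-3297) = 4498/2806 + (2*3)/(-3297) = 4498*(1/2806) + 6*(-1/3297) = 2249/1403 - 2/1099 = 2468845/1541897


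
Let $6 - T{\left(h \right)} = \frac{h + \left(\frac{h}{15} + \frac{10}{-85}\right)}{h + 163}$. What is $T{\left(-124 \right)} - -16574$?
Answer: $\frac{164921858}{9945} \approx 16583.0$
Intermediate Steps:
$T{\left(h \right)} = 6 - \frac{- \frac{2}{17} + \frac{16 h}{15}}{163 + h}$ ($T{\left(h \right)} = 6 - \frac{h + \left(\frac{h}{15} + \frac{10}{-85}\right)}{h + 163} = 6 - \frac{h + \left(h \frac{1}{15} + 10 \left(- \frac{1}{85}\right)\right)}{163 + h} = 6 - \frac{h + \left(\frac{h}{15} - \frac{2}{17}\right)}{163 + h} = 6 - \frac{h + \left(- \frac{2}{17} + \frac{h}{15}\right)}{163 + h} = 6 - \frac{- \frac{2}{17} + \frac{16 h}{15}}{163 + h}$)
$T{\left(-124 \right)} - -16574 = \frac{2 \left(124710 + 629 \left(-124\right)\right)}{255 \left(163 - 124\right)} - -16574 = \frac{2 \left(124710 - 77996\right)}{255 \cdot 39} + 16574 = \frac{2}{255} \cdot \frac{1}{39} \cdot 46714 + 16574 = \frac{93428}{9945} + 16574 = \frac{164921858}{9945}$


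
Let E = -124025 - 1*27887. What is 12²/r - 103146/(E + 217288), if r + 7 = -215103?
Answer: -1849762517/1171919280 ≈ -1.5784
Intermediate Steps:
r = -215110 (r = -7 - 215103 = -215110)
E = -151912 (E = -124025 - 27887 = -151912)
12²/r - 103146/(E + 217288) = 12²/(-215110) - 103146/(-151912 + 217288) = 144*(-1/215110) - 103146/65376 = -72/107555 - 103146*1/65376 = -72/107555 - 17191/10896 = -1849762517/1171919280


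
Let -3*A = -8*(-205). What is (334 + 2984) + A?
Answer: 8314/3 ≈ 2771.3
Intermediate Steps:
A = -1640/3 (A = -(-8)*(-205)/3 = -1/3*1640 = -1640/3 ≈ -546.67)
(334 + 2984) + A = (334 + 2984) - 1640/3 = 3318 - 1640/3 = 8314/3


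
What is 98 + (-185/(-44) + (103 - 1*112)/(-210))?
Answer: 157461/1540 ≈ 102.25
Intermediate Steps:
98 + (-185/(-44) + (103 - 1*112)/(-210)) = 98 + (-185*(-1/44) + (103 - 112)*(-1/210)) = 98 + (185/44 - 9*(-1/210)) = 98 + (185/44 + 3/70) = 98 + 6541/1540 = 157461/1540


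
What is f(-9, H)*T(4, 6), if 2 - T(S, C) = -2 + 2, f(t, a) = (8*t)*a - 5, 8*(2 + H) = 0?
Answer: 278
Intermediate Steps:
H = -2 (H = -2 + (⅛)*0 = -2 + 0 = -2)
f(t, a) = -5 + 8*a*t (f(t, a) = 8*a*t - 5 = -5 + 8*a*t)
T(S, C) = 2 (T(S, C) = 2 - (-2 + 2) = 2 - 1*0 = 2 + 0 = 2)
f(-9, H)*T(4, 6) = (-5 + 8*(-2)*(-9))*2 = (-5 + 144)*2 = 139*2 = 278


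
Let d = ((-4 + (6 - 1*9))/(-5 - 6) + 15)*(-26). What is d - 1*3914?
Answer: -47526/11 ≈ -4320.5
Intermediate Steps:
d = -4472/11 (d = ((-4 + (6 - 9))/(-11) + 15)*(-26) = ((-4 - 3)*(-1/11) + 15)*(-26) = (-7*(-1/11) + 15)*(-26) = (7/11 + 15)*(-26) = (172/11)*(-26) = -4472/11 ≈ -406.55)
d - 1*3914 = -4472/11 - 1*3914 = -4472/11 - 3914 = -47526/11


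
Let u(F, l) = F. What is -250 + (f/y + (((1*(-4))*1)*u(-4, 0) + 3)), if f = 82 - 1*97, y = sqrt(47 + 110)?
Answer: -231 - 15*sqrt(157)/157 ≈ -232.20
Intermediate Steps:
y = sqrt(157) ≈ 12.530
f = -15 (f = 82 - 97 = -15)
-250 + (f/y + (((1*(-4))*1)*u(-4, 0) + 3)) = -250 + (-15*sqrt(157)/157 + (((1*(-4))*1)*(-4) + 3)) = -250 + (-15*sqrt(157)/157 + (-4*1*(-4) + 3)) = -250 + (-15*sqrt(157)/157 + (-4*(-4) + 3)) = -250 + (-15*sqrt(157)/157 + (16 + 3)) = -250 + (-15*sqrt(157)/157 + 19) = -250 + (19 - 15*sqrt(157)/157) = -231 - 15*sqrt(157)/157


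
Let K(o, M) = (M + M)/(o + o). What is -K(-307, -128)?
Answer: -128/307 ≈ -0.41694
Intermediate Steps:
K(o, M) = M/o (K(o, M) = (2*M)/((2*o)) = (2*M)*(1/(2*o)) = M/o)
-K(-307, -128) = -(-128)/(-307) = -(-128)*(-1)/307 = -1*128/307 = -128/307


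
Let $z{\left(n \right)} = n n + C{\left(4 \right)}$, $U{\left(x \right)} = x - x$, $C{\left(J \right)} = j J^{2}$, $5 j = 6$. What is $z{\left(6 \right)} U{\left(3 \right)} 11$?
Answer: $0$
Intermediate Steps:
$j = \frac{6}{5}$ ($j = \frac{1}{5} \cdot 6 = \frac{6}{5} \approx 1.2$)
$C{\left(J \right)} = \frac{6 J^{2}}{5}$
$U{\left(x \right)} = 0$
$z{\left(n \right)} = \frac{96}{5} + n^{2}$ ($z{\left(n \right)} = n n + \frac{6 \cdot 4^{2}}{5} = n^{2} + \frac{6}{5} \cdot 16 = n^{2} + \frac{96}{5} = \frac{96}{5} + n^{2}$)
$z{\left(6 \right)} U{\left(3 \right)} 11 = \left(\frac{96}{5} + 6^{2}\right) 0 \cdot 11 = \left(\frac{96}{5} + 36\right) 0 \cdot 11 = \frac{276}{5} \cdot 0 \cdot 11 = 0 \cdot 11 = 0$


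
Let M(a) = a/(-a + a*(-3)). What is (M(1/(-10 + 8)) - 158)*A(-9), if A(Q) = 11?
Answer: -6963/4 ≈ -1740.8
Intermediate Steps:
M(a) = -¼ (M(a) = a/(-a - 3*a) = a/((-4*a)) = a*(-1/(4*a)) = -¼)
(M(1/(-10 + 8)) - 158)*A(-9) = (-¼ - 158)*11 = -633/4*11 = -6963/4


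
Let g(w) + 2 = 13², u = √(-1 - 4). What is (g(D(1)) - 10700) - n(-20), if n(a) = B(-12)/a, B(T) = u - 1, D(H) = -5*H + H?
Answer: -210661/20 + I*√5/20 ≈ -10533.0 + 0.1118*I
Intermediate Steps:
u = I*√5 (u = √(-5) = I*√5 ≈ 2.2361*I)
D(H) = -4*H
g(w) = 167 (g(w) = -2 + 13² = -2 + 169 = 167)
B(T) = -1 + I*√5 (B(T) = I*√5 - 1 = -1 + I*√5)
n(a) = (-1 + I*√5)/a
(g(D(1)) - 10700) - n(-20) = (167 - 10700) - (-1 + I*√5)/(-20) = -10533 - (-1)*(-1 + I*√5)/20 = -10533 - (1/20 - I*√5/20) = -10533 + (-1/20 + I*√5/20) = -210661/20 + I*√5/20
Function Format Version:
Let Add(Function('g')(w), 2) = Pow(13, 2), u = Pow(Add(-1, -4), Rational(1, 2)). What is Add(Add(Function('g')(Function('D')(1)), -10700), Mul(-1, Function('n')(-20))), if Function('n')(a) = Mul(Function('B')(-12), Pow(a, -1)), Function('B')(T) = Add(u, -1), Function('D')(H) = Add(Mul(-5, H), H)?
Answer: Add(Rational(-210661, 20), Mul(Rational(1, 20), I, Pow(5, Rational(1, 2)))) ≈ Add(-10533., Mul(0.11180, I))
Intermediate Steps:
u = Mul(I, Pow(5, Rational(1, 2))) (u = Pow(-5, Rational(1, 2)) = Mul(I, Pow(5, Rational(1, 2))) ≈ Mul(2.2361, I))
Function('D')(H) = Mul(-4, H)
Function('g')(w) = 167 (Function('g')(w) = Add(-2, Pow(13, 2)) = Add(-2, 169) = 167)
Function('B')(T) = Add(-1, Mul(I, Pow(5, Rational(1, 2)))) (Function('B')(T) = Add(Mul(I, Pow(5, Rational(1, 2))), -1) = Add(-1, Mul(I, Pow(5, Rational(1, 2)))))
Function('n')(a) = Mul(Pow(a, -1), Add(-1, Mul(I, Pow(5, Rational(1, 2))))) (Function('n')(a) = Mul(Add(-1, Mul(I, Pow(5, Rational(1, 2)))), Pow(a, -1)) = Mul(Pow(a, -1), Add(-1, Mul(I, Pow(5, Rational(1, 2))))))
Add(Add(Function('g')(Function('D')(1)), -10700), Mul(-1, Function('n')(-20))) = Add(Add(167, -10700), Mul(-1, Mul(Pow(-20, -1), Add(-1, Mul(I, Pow(5, Rational(1, 2))))))) = Add(-10533, Mul(-1, Mul(Rational(-1, 20), Add(-1, Mul(I, Pow(5, Rational(1, 2))))))) = Add(-10533, Mul(-1, Add(Rational(1, 20), Mul(Rational(-1, 20), I, Pow(5, Rational(1, 2)))))) = Add(-10533, Add(Rational(-1, 20), Mul(Rational(1, 20), I, Pow(5, Rational(1, 2))))) = Add(Rational(-210661, 20), Mul(Rational(1, 20), I, Pow(5, Rational(1, 2))))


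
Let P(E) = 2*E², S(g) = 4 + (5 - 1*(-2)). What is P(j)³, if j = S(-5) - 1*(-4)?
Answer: 91125000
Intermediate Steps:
S(g) = 11 (S(g) = 4 + (5 + 2) = 4 + 7 = 11)
j = 15 (j = 11 - 1*(-4) = 11 + 4 = 15)
P(j)³ = (2*15²)³ = (2*225)³ = 450³ = 91125000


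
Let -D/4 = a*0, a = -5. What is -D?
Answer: 0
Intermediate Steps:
D = 0 (D = -(-20)*0 = -4*0 = 0)
-D = -1*0 = 0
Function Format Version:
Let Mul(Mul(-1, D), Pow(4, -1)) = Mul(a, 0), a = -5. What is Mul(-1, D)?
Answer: 0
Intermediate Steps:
D = 0 (D = Mul(-4, Mul(-5, 0)) = Mul(-4, 0) = 0)
Mul(-1, D) = Mul(-1, 0) = 0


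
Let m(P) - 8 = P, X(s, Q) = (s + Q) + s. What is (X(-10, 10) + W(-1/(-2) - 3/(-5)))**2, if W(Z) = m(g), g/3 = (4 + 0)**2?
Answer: 2116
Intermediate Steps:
g = 48 (g = 3*(4 + 0)**2 = 3*4**2 = 3*16 = 48)
X(s, Q) = Q + 2*s (X(s, Q) = (Q + s) + s = Q + 2*s)
m(P) = 8 + P
W(Z) = 56 (W(Z) = 8 + 48 = 56)
(X(-10, 10) + W(-1/(-2) - 3/(-5)))**2 = ((10 + 2*(-10)) + 56)**2 = ((10 - 20) + 56)**2 = (-10 + 56)**2 = 46**2 = 2116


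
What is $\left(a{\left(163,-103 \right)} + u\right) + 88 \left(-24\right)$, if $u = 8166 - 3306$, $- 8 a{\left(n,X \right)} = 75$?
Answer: $\frac{21909}{8} \approx 2738.6$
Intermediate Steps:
$a{\left(n,X \right)} = - \frac{75}{8}$ ($a{\left(n,X \right)} = \left(- \frac{1}{8}\right) 75 = - \frac{75}{8}$)
$u = 4860$ ($u = 8166 - 3306 = 4860$)
$\left(a{\left(163,-103 \right)} + u\right) + 88 \left(-24\right) = \left(- \frac{75}{8} + 4860\right) + 88 \left(-24\right) = \frac{38805}{8} - 2112 = \frac{21909}{8}$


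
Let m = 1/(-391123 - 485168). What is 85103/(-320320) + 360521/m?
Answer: -101195913254040623/320320 ≈ -3.1592e+11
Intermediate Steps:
m = -1/876291 (m = 1/(-876291) = -1/876291 ≈ -1.1412e-6)
85103/(-320320) + 360521/m = 85103/(-320320) + 360521/(-1/876291) = 85103*(-1/320320) + 360521*(-876291) = -85103/320320 - 315921307611 = -101195913254040623/320320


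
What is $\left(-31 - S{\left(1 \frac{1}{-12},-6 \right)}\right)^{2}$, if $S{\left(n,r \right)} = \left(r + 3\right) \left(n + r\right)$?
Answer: $\frac{38809}{16} \approx 2425.6$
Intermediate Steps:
$S{\left(n,r \right)} = \left(3 + r\right) \left(n + r\right)$
$\left(-31 - S{\left(1 \frac{1}{-12},-6 \right)}\right)^{2} = \left(-31 - \left(\left(-6\right)^{2} + 3 \cdot 1 \frac{1}{-12} + 3 \left(-6\right) + 1 \frac{1}{-12} \left(-6\right)\right)\right)^{2} = \left(-31 - \left(36 + 3 \cdot 1 \left(- \frac{1}{12}\right) - 18 + 1 \left(- \frac{1}{12}\right) \left(-6\right)\right)\right)^{2} = \left(-31 - \left(36 + 3 \left(- \frac{1}{12}\right) - 18 - - \frac{1}{2}\right)\right)^{2} = \left(-31 - \left(36 - \frac{1}{4} - 18 + \frac{1}{2}\right)\right)^{2} = \left(-31 - \frac{73}{4}\right)^{2} = \left(- \frac{197}{4}\right)^{2} = \frac{38809}{16}$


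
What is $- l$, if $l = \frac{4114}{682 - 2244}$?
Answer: $\frac{187}{71} \approx 2.6338$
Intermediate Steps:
$l = - \frac{187}{71}$ ($l = \frac{4114}{682 - 2244} = \frac{4114}{-1562} = 4114 \left(- \frac{1}{1562}\right) = - \frac{187}{71} \approx -2.6338$)
$- l = \left(-1\right) \left(- \frac{187}{71}\right) = \frac{187}{71}$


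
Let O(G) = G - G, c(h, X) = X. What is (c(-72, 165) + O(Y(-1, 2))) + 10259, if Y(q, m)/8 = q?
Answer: 10424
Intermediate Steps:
Y(q, m) = 8*q
O(G) = 0
(c(-72, 165) + O(Y(-1, 2))) + 10259 = (165 + 0) + 10259 = 165 + 10259 = 10424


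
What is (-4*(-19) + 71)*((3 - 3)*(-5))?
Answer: 0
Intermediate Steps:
(-4*(-19) + 71)*((3 - 3)*(-5)) = (76 + 71)*(0*(-5)) = 147*0 = 0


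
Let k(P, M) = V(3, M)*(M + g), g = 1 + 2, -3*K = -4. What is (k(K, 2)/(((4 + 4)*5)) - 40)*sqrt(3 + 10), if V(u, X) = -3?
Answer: -323*sqrt(13)/8 ≈ -145.57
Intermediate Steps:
K = 4/3 (K = -1/3*(-4) = 4/3 ≈ 1.3333)
g = 3
k(P, M) = -9 - 3*M (k(P, M) = -3*(M + 3) = -3*(3 + M) = -9 - 3*M)
(k(K, 2)/(((4 + 4)*5)) - 40)*sqrt(3 + 10) = ((-9 - 3*2)/(((4 + 4)*5)) - 40)*sqrt(3 + 10) = ((-9 - 6)/((8*5)) - 40)*sqrt(13) = (-15/40 - 40)*sqrt(13) = (-15*1/40 - 40)*sqrt(13) = (-3/8 - 40)*sqrt(13) = -323*sqrt(13)/8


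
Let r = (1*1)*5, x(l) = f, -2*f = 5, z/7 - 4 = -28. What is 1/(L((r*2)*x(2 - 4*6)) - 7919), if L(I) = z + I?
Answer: -1/8112 ≈ -0.00012327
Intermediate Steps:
z = -168 (z = 28 + 7*(-28) = 28 - 196 = -168)
f = -5/2 (f = -½*5 = -5/2 ≈ -2.5000)
x(l) = -5/2
r = 5 (r = 1*5 = 5)
L(I) = -168 + I
1/(L((r*2)*x(2 - 4*6)) - 7919) = 1/((-168 + (5*2)*(-5/2)) - 7919) = 1/((-168 + 10*(-5/2)) - 7919) = 1/((-168 - 25) - 7919) = 1/(-193 - 7919) = 1/(-8112) = -1/8112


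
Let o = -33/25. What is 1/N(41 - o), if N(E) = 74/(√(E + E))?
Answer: 23/185 ≈ 0.12432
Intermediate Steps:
o = -33/25 (o = -33*1/25 = -33/25 ≈ -1.3200)
N(E) = 37*√2/√E (N(E) = 74/(√(2*E)) = 74/((√2*√E)) = 74*(√2/(2*√E)) = 37*√2/√E)
1/N(41 - o) = 1/(37*√2/√(41 - 1*(-33/25))) = 1/(37*√2/√(41 + 33/25)) = 1/(37*√2/√(1058/25)) = 1/(37*√2*(5*√2/46)) = 1/(185/23) = 23/185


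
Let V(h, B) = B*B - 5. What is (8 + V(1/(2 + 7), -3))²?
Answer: 144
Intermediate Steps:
V(h, B) = -5 + B² (V(h, B) = B² - 5 = -5 + B²)
(8 + V(1/(2 + 7), -3))² = (8 + (-5 + (-3)²))² = (8 + (-5 + 9))² = (8 + 4)² = 12² = 144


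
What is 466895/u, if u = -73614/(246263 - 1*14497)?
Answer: -54105193285/36807 ≈ -1.4700e+6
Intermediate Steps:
u = -36807/115883 (u = -73614/(246263 - 14497) = -73614/231766 = -73614*1/231766 = -36807/115883 ≈ -0.31762)
466895/u = 466895/(-36807/115883) = 466895*(-115883/36807) = -54105193285/36807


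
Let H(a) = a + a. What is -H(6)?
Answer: -12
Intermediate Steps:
H(a) = 2*a
-H(6) = -2*6 = -1*12 = -12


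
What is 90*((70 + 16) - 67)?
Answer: 1710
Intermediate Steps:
90*((70 + 16) - 67) = 90*(86 - 67) = 90*19 = 1710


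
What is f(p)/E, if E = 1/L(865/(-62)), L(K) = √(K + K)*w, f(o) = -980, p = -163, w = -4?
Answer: 3920*I*√26815/31 ≈ 20707.0*I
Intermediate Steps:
L(K) = -4*√2*√K (L(K) = √(K + K)*(-4) = √(2*K)*(-4) = (√2*√K)*(-4) = -4*√2*√K)
E = I*√26815/3460 (E = 1/(-4*√2*√(865/(-62))) = 1/(-4*√2*√(865*(-1/62))) = 1/(-4*√2*√(-865/62)) = 1/(-4*√2*I*√53630/62) = 1/(-4*I*√26815/31) = I*√26815/3460 ≈ 0.047327*I)
f(p)/E = -980*(-4*I*√26815/31) = -(-3920)*I*√26815/31 = 3920*I*√26815/31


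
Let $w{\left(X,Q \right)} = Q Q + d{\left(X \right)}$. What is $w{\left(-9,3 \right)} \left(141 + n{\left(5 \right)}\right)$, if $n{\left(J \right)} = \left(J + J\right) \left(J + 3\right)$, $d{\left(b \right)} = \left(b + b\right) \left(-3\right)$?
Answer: $13923$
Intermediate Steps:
$d{\left(b \right)} = - 6 b$ ($d{\left(b \right)} = 2 b \left(-3\right) = - 6 b$)
$w{\left(X,Q \right)} = Q^{2} - 6 X$ ($w{\left(X,Q \right)} = Q Q - 6 X = Q^{2} - 6 X$)
$n{\left(J \right)} = 2 J \left(3 + J\right)$
$w{\left(-9,3 \right)} \left(141 + n{\left(5 \right)}\right) = \left(3^{2} - -54\right) \left(141 + 2 \cdot 5 \left(3 + 5\right)\right) = \left(9 + 54\right) \left(141 + 2 \cdot 5 \cdot 8\right) = 63 \left(141 + 80\right) = 63 \cdot 221 = 13923$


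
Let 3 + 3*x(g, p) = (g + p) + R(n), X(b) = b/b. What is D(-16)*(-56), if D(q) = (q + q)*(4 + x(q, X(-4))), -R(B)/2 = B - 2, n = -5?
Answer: 14336/3 ≈ 4778.7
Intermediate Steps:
R(B) = 4 - 2*B (R(B) = -2*(B - 2) = -2*(-2 + B) = 4 - 2*B)
X(b) = 1
x(g, p) = 11/3 + g/3 + p/3 (x(g, p) = -1 + ((g + p) + (4 - 2*(-5)))/3 = -1 + ((g + p) + (4 + 10))/3 = -1 + ((g + p) + 14)/3 = -1 + (14 + g + p)/3 = -1 + (14/3 + g/3 + p/3) = 11/3 + g/3 + p/3)
D(q) = 2*q*(8 + q/3) (D(q) = (q + q)*(4 + (11/3 + q/3 + (⅓)*1)) = (2*q)*(4 + (11/3 + q/3 + ⅓)) = (2*q)*(4 + (4 + q/3)) = (2*q)*(8 + q/3) = 2*q*(8 + q/3))
D(-16)*(-56) = ((⅔)*(-16)*(24 - 16))*(-56) = ((⅔)*(-16)*8)*(-56) = -256/3*(-56) = 14336/3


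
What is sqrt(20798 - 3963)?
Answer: sqrt(16835) ≈ 129.75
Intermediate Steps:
sqrt(20798 - 3963) = sqrt(16835)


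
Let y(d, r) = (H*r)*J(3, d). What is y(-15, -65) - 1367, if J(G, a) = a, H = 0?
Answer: -1367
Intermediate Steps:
y(d, r) = 0 (y(d, r) = (0*r)*d = 0*d = 0)
y(-15, -65) - 1367 = 0 - 1367 = -1367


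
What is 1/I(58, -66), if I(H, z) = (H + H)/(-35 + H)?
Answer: 23/116 ≈ 0.19828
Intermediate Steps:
I(H, z) = 2*H/(-35 + H) (I(H, z) = (2*H)/(-35 + H) = 2*H/(-35 + H))
1/I(58, -66) = 1/(2*58/(-35 + 58)) = 1/(2*58/23) = 1/(2*58*(1/23)) = 1/(116/23) = 23/116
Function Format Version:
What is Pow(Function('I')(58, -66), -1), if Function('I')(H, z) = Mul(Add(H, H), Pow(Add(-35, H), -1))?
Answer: Rational(23, 116) ≈ 0.19828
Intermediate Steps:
Function('I')(H, z) = Mul(2, H, Pow(Add(-35, H), -1)) (Function('I')(H, z) = Mul(Mul(2, H), Pow(Add(-35, H), -1)) = Mul(2, H, Pow(Add(-35, H), -1)))
Pow(Function('I')(58, -66), -1) = Pow(Mul(2, 58, Pow(Add(-35, 58), -1)), -1) = Pow(Mul(2, 58, Pow(23, -1)), -1) = Pow(Mul(2, 58, Rational(1, 23)), -1) = Pow(Rational(116, 23), -1) = Rational(23, 116)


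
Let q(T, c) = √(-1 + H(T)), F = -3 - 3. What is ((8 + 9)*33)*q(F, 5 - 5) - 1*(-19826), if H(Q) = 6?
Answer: 19826 + 561*√5 ≈ 21080.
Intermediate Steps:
F = -6
q(T, c) = √5 (q(T, c) = √(-1 + 6) = √5)
((8 + 9)*33)*q(F, 5 - 5) - 1*(-19826) = ((8 + 9)*33)*√5 - 1*(-19826) = (17*33)*√5 + 19826 = 561*√5 + 19826 = 19826 + 561*√5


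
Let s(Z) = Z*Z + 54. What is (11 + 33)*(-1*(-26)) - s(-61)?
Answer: -2631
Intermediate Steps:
s(Z) = 54 + Z² (s(Z) = Z² + 54 = 54 + Z²)
(11 + 33)*(-1*(-26)) - s(-61) = (11 + 33)*(-1*(-26)) - (54 + (-61)²) = 44*26 - (54 + 3721) = 1144 - 1*3775 = 1144 - 3775 = -2631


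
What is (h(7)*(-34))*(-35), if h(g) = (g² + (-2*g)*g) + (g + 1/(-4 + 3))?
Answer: -51170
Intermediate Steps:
h(g) = -1 + g - g² (h(g) = (g² - 2*g²) + (g + 1/(-1)) = -g² + (g - 1) = -g² + (-1 + g) = -1 + g - g²)
(h(7)*(-34))*(-35) = ((-1 + 7 - 1*7²)*(-34))*(-35) = ((-1 + 7 - 1*49)*(-34))*(-35) = ((-1 + 7 - 49)*(-34))*(-35) = -43*(-34)*(-35) = 1462*(-35) = -51170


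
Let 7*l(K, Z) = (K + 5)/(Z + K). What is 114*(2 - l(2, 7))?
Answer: 646/3 ≈ 215.33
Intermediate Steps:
l(K, Z) = (5 + K)/(7*(K + Z)) (l(K, Z) = ((K + 5)/(Z + K))/7 = ((5 + K)/(K + Z))/7 = (5 + K)/(7*(K + Z)))
114*(2 - l(2, 7)) = 114*(2 - (5 + 2)/(7*(2 + 7))) = 114*(2 - 7/(7*9)) = 114*(2 - 1*⅑) = 114*(2 - ⅑) = 114*(17/9) = 646/3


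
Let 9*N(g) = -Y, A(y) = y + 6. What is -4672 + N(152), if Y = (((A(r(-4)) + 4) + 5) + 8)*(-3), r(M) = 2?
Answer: -13991/3 ≈ -4663.7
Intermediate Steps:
A(y) = 6 + y
Y = -75 (Y = ((((6 + 2) + 4) + 5) + 8)*(-3) = (((8 + 4) + 5) + 8)*(-3) = ((12 + 5) + 8)*(-3) = (17 + 8)*(-3) = 25*(-3) = -75)
N(g) = 25/3 (N(g) = (-1*(-75))/9 = (⅑)*75 = 25/3)
-4672 + N(152) = -4672 + 25/3 = -13991/3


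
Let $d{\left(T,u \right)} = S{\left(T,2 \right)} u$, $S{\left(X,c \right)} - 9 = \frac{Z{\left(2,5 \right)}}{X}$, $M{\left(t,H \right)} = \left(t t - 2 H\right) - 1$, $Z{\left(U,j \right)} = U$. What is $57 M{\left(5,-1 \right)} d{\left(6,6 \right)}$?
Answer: $82992$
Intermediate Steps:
$M{\left(t,H \right)} = -1 + t^{2} - 2 H$ ($M{\left(t,H \right)} = \left(t^{2} - 2 H\right) - 1 = -1 + t^{2} - 2 H$)
$S{\left(X,c \right)} = 9 + \frac{2}{X}$
$d{\left(T,u \right)} = u \left(9 + \frac{2}{T}\right)$ ($d{\left(T,u \right)} = \left(9 + \frac{2}{T}\right) u = u \left(9 + \frac{2}{T}\right)$)
$57 M{\left(5,-1 \right)} d{\left(6,6 \right)} = 57 \left(-1 + 5^{2} - -2\right) \frac{6 \left(2 + 9 \cdot 6\right)}{6} = 57 \left(-1 + 25 + 2\right) 6 \cdot \frac{1}{6} \left(2 + 54\right) = 57 \cdot 26 \cdot 6 \cdot \frac{1}{6} \cdot 56 = 1482 \cdot 56 = 82992$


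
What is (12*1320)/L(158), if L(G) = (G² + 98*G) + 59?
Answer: 15840/40507 ≈ 0.39104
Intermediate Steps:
L(G) = 59 + G² + 98*G
(12*1320)/L(158) = (12*1320)/(59 + 158² + 98*158) = 15840/(59 + 24964 + 15484) = 15840/40507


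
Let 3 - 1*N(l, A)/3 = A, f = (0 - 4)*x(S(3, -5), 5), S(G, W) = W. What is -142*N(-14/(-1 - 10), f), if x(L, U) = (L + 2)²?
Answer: -16614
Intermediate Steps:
x(L, U) = (2 + L)²
f = -36 (f = (0 - 4)*(2 - 5)² = -4*(-3)² = -4*9 = -36)
N(l, A) = 9 - 3*A
-142*N(-14/(-1 - 10), f) = -142*(9 - 3*(-36)) = -142*(9 + 108) = -142*117 = -16614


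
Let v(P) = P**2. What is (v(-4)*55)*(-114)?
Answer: -100320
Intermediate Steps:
(v(-4)*55)*(-114) = ((-4)**2*55)*(-114) = (16*55)*(-114) = 880*(-114) = -100320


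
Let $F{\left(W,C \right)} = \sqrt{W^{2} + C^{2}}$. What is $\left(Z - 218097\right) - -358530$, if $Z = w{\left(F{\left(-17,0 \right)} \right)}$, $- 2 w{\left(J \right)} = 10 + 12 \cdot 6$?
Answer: $140392$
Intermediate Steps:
$F{\left(W,C \right)} = \sqrt{C^{2} + W^{2}}$
$w{\left(J \right)} = -41$ ($w{\left(J \right)} = - \frac{10 + 12 \cdot 6}{2} = - \frac{10 + 72}{2} = \left(- \frac{1}{2}\right) 82 = -41$)
$Z = -41$
$\left(Z - 218097\right) - -358530 = \left(-41 - 218097\right) - -358530 = -218138 + 358530 = 140392$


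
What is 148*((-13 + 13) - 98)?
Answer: -14504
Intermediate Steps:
148*((-13 + 13) - 98) = 148*(0 - 98) = 148*(-98) = -14504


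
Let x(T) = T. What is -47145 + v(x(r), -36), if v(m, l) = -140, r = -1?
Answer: -47285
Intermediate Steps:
-47145 + v(x(r), -36) = -47145 - 140 = -47285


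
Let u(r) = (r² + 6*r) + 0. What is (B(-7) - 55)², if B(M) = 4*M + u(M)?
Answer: 5776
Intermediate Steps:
u(r) = r² + 6*r
B(M) = 4*M + M*(6 + M)
(B(-7) - 55)² = (-7*(10 - 7) - 55)² = (-7*3 - 55)² = (-21 - 55)² = (-76)² = 5776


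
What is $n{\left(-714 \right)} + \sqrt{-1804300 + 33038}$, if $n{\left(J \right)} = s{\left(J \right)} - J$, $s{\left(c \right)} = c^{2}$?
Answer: $510510 + i \sqrt{1771262} \approx 5.1051 \cdot 10^{5} + 1330.9 i$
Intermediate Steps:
$n{\left(J \right)} = J^{2} - J$
$n{\left(-714 \right)} + \sqrt{-1804300 + 33038} = - 714 \left(-1 - 714\right) + \sqrt{-1804300 + 33038} = \left(-714\right) \left(-715\right) + \sqrt{-1771262} = 510510 + i \sqrt{1771262}$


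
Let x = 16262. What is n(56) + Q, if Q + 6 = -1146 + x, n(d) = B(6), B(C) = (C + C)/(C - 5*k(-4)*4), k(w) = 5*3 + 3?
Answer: 891488/59 ≈ 15110.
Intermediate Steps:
k(w) = 18 (k(w) = 15 + 3 = 18)
B(C) = 2*C/(-360 + C) (B(C) = (C + C)/(C - 90*4) = (2*C)/(C - 5*72) = (2*C)/(C - 360) = (2*C)/(-360 + C) = 2*C/(-360 + C))
n(d) = -2/59 (n(d) = 2*6/(-360 + 6) = 2*6/(-354) = 2*6*(-1/354) = -2/59)
Q = 15110 (Q = -6 + (-1146 + 16262) = -6 + 15116 = 15110)
n(56) + Q = -2/59 + 15110 = 891488/59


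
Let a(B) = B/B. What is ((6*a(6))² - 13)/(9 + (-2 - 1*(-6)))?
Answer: 23/13 ≈ 1.7692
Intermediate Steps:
a(B) = 1
((6*a(6))² - 13)/(9 + (-2 - 1*(-6))) = ((6*1)² - 13)/(9 + (-2 - 1*(-6))) = (6² - 13)/(9 + (-2 + 6)) = (36 - 13)/(9 + 4) = 23/13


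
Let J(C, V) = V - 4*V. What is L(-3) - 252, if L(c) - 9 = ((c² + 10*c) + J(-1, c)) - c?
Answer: -252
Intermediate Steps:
J(C, V) = -3*V
L(c) = 9 + c² + 6*c (L(c) = 9 + (((c² + 10*c) - 3*c) - c) = 9 + ((c² + 7*c) - c) = 9 + (c² + 6*c) = 9 + c² + 6*c)
L(-3) - 252 = (9 + (-3)² + 6*(-3)) - 252 = (9 + 9 - 18) - 252 = 0 - 252 = -252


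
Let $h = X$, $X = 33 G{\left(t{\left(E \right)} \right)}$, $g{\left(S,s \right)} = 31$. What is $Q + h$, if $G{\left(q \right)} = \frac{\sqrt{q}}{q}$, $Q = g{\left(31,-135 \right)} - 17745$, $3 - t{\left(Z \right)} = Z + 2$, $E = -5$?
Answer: $-17714 + \frac{11 \sqrt{6}}{2} \approx -17701.0$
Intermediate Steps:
$t{\left(Z \right)} = 1 - Z$ ($t{\left(Z \right)} = 3 - \left(Z + 2\right) = 3 - \left(2 + Z\right) = 1 - Z$)
$Q = -17714$ ($Q = 31 - 17745 = -17714$)
$G{\left(q \right)} = \frac{1}{\sqrt{q}}$
$X = \frac{11 \sqrt{6}}{2}$ ($X = \frac{33}{\sqrt{1 - -5}} = \frac{33}{\sqrt{1 + 5}} = \frac{33}{\sqrt{6}} = 33 \frac{\sqrt{6}}{6} = \frac{11 \sqrt{6}}{2} \approx 13.472$)
$h = \frac{11 \sqrt{6}}{2} \approx 13.472$
$Q + h = -17714 + \frac{11 \sqrt{6}}{2}$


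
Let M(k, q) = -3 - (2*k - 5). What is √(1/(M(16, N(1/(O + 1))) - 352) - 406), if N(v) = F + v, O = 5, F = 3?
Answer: I*√59245526/382 ≈ 20.15*I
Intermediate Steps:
N(v) = 3 + v
M(k, q) = 2 - 2*k (M(k, q) = -3 - (-5 + 2*k) = -3 + (5 - 2*k) = 2 - 2*k)
√(1/(M(16, N(1/(O + 1))) - 352) - 406) = √(1/((2 - 2*16) - 352) - 406) = √(1/((2 - 32) - 352) - 406) = √(1/(-30 - 352) - 406) = √(1/(-382) - 406) = √(-1/382 - 406) = √(-155093/382) = I*√59245526/382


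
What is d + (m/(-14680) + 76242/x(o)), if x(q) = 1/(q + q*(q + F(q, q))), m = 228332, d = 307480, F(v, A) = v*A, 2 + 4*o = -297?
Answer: -1845182251128493/58720 ≈ -3.1423e+10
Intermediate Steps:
o = -299/4 (o = -½ + (¼)*(-297) = -½ - 297/4 = -299/4 ≈ -74.750)
F(v, A) = A*v
x(q) = 1/(q + q*(q + q²)) (x(q) = 1/(q + q*(q + q*q)) = 1/(q + q*(q + q²)))
d + (m/(-14680) + 76242/x(o)) = 307480 + (228332/(-14680) + 76242/((1/((-299/4)*(1 - 299/4 + (-299/4)²))))) = 307480 + (228332*(-1/14680) + 76242/((-4/(299*(1 - 299/4 + 89401/16))))) = 307480 + (-57083/3670 + 76242/((-4/(299*88221/16)))) = 307480 + (-57083/3670 + 76242/((-4/299*16/88221))) = 307480 + (-57083/3670 + 76242/(-64/26378079)) = 307480 + (-57083/3670 + 76242*(-26378079/64)) = 307480 + (-57083/3670 - 1005558749559/32) = 307480 - 1845200306354093/58720 = -1845182251128493/58720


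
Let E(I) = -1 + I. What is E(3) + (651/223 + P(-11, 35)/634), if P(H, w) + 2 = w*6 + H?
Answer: 739429/141382 ≈ 5.2300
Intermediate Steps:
P(H, w) = -2 + H + 6*w (P(H, w) = -2 + (w*6 + H) = -2 + (6*w + H) = -2 + (H + 6*w) = -2 + H + 6*w)
E(3) + (651/223 + P(-11, 35)/634) = (-1 + 3) + (651/223 + (-2 - 11 + 6*35)/634) = 2 + (651*(1/223) + (-2 - 11 + 210)*(1/634)) = 2 + (651/223 + 197*(1/634)) = 2 + (651/223 + 197/634) = 2 + 456665/141382 = 739429/141382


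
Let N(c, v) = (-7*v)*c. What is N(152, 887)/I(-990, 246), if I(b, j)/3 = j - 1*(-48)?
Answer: -67412/63 ≈ -1070.0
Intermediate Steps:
N(c, v) = -7*c*v
I(b, j) = 144 + 3*j (I(b, j) = 3*(j - 1*(-48)) = 3*(j + 48) = 3*(48 + j) = 144 + 3*j)
N(152, 887)/I(-990, 246) = (-7*152*887)/(144 + 3*246) = -943768/(144 + 738) = -943768/882 = -943768*1/882 = -67412/63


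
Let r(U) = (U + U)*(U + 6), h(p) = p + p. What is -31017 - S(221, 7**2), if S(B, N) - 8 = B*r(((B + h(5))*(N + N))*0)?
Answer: -31025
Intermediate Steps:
h(p) = 2*p
r(U) = 2*U*(6 + U) (r(U) = (2*U)*(6 + U) = 2*U*(6 + U))
S(B, N) = 8 (S(B, N) = 8 + B*(2*(((B + 2*5)*(N + N))*0)*(6 + ((B + 2*5)*(N + N))*0)) = 8 + B*(2*(((B + 10)*(2*N))*0)*(6 + ((B + 10)*(2*N))*0)) = 8 + B*(2*(((10 + B)*(2*N))*0)*(6 + ((10 + B)*(2*N))*0)) = 8 + B*(2*((2*N*(10 + B))*0)*(6 + (2*N*(10 + B))*0)) = 8 + B*(2*0*(6 + 0)) = 8 + B*(2*0*6) = 8 + B*0 = 8 + 0 = 8)
-31017 - S(221, 7**2) = -31017 - 1*8 = -31017 - 8 = -31025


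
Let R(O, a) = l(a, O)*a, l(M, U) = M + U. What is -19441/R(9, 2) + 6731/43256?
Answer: -420395907/475816 ≈ -883.53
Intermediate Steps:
R(O, a) = a*(O + a) (R(O, a) = (a + O)*a = (O + a)*a = a*(O + a))
-19441/R(9, 2) + 6731/43256 = -19441*1/(2*(9 + 2)) + 6731/43256 = -19441/(2*11) + 6731*(1/43256) = -19441/22 + 6731/43256 = -420395907/475816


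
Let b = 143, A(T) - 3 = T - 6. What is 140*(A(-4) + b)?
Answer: 19040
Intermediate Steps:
A(T) = -3 + T (A(T) = 3 + (T - 6) = 3 + (-6 + T) = -3 + T)
140*(A(-4) + b) = 140*((-3 - 4) + 143) = 140*(-7 + 143) = 140*136 = 19040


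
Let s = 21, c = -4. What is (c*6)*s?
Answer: -504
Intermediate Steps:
(c*6)*s = -4*6*21 = -24*21 = -504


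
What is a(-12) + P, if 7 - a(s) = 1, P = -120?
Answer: -114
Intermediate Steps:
a(s) = 6 (a(s) = 7 - 1*1 = 7 - 1 = 6)
a(-12) + P = 6 - 120 = -114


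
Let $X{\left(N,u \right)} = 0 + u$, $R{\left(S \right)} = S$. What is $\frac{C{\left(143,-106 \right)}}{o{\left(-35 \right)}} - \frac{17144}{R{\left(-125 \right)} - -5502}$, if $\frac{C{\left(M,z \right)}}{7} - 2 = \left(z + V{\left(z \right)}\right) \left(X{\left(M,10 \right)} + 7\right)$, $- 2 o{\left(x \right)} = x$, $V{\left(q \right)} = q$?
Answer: $- \frac{38821628}{26885} \approx -1444.0$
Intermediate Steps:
$o{\left(x \right)} = - \frac{x}{2}$
$X{\left(N,u \right)} = u$
$C{\left(M,z \right)} = 14 + 238 z$ ($C{\left(M,z \right)} = 14 + 7 \left(z + z\right) \left(10 + 7\right) = 14 + 7 \cdot 2 z 17 = 14 + 7 \cdot 34 z = 14 + 238 z$)
$\frac{C{\left(143,-106 \right)}}{o{\left(-35 \right)}} - \frac{17144}{R{\left(-125 \right)} - -5502} = \frac{14 + 238 \left(-106\right)}{\left(- \frac{1}{2}\right) \left(-35\right)} - \frac{17144}{-125 - -5502} = \frac{14 - 25228}{\frac{35}{2}} - \frac{17144}{-125 + 5502} = \left(-25214\right) \frac{2}{35} - \frac{17144}{5377} = - \frac{7204}{5} - \frac{17144}{5377} = - \frac{38821628}{26885}$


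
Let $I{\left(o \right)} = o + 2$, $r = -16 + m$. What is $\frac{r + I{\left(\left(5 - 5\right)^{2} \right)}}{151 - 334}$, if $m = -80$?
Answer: $\frac{94}{183} \approx 0.51366$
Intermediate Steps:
$r = -96$ ($r = -16 - 80 = -96$)
$I{\left(o \right)} = 2 + o$
$\frac{r + I{\left(\left(5 - 5\right)^{2} \right)}}{151 - 334} = \frac{-96 + \left(2 + \left(5 - 5\right)^{2}\right)}{151 - 334} = \frac{-96 + \left(2 + 0^{2}\right)}{-183} = \left(-96 + \left(2 + 0\right)\right) \left(- \frac{1}{183}\right) = \left(-96 + 2\right) \left(- \frac{1}{183}\right) = \left(-94\right) \left(- \frac{1}{183}\right) = \frac{94}{183}$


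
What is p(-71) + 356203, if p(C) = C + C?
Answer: 356061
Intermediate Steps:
p(C) = 2*C
p(-71) + 356203 = 2*(-71) + 356203 = -142 + 356203 = 356061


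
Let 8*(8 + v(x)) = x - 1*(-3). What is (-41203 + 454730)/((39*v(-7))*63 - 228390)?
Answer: -827054/498549 ≈ -1.6589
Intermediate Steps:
v(x) = -61/8 + x/8 (v(x) = -8 + (x - 1*(-3))/8 = -8 + (x + 3)/8 = -8 + (3 + x)/8 = -8 + (3/8 + x/8) = -61/8 + x/8)
(-41203 + 454730)/((39*v(-7))*63 - 228390) = (-41203 + 454730)/((39*(-61/8 + (1/8)*(-7)))*63 - 228390) = 413527/((39*(-61/8 - 7/8))*63 - 228390) = 413527/((39*(-17/2))*63 - 228390) = 413527/(-663/2*63 - 228390) = 413527/(-41769/2 - 228390) = 413527/(-498549/2) = 413527*(-2/498549) = -827054/498549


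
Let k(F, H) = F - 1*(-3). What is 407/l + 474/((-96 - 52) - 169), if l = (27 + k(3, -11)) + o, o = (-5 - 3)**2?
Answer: 83041/30749 ≈ 2.7006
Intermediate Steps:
k(F, H) = 3 + F (k(F, H) = F + 3 = 3 + F)
o = 64 (o = (-8)**2 = 64)
l = 97 (l = (27 + (3 + 3)) + 64 = (27 + 6) + 64 = 33 + 64 = 97)
407/l + 474/((-96 - 52) - 169) = 407/97 + 474/((-96 - 52) - 169) = 407*(1/97) + 474/(-148 - 169) = 407/97 + 474/(-317) = 407/97 + 474*(-1/317) = 407/97 - 474/317 = 83041/30749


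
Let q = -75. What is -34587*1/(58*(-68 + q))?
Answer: 34587/8294 ≈ 4.1701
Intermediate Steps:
-34587*1/(58*(-68 + q)) = -34587*1/(58*(-68 - 75)) = -34587/((-143*58)) = -34587/(-8294) = -34587*(-1/8294) = 34587/8294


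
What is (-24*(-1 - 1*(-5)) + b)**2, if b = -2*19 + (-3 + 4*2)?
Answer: 16641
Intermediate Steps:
b = -33 (b = -38 + (-3 + 8) = -38 + 5 = -33)
(-24*(-1 - 1*(-5)) + b)**2 = (-24*(-1 - 1*(-5)) - 33)**2 = (-24*(-1 + 5) - 33)**2 = (-24*4 - 33)**2 = (-96 - 33)**2 = (-129)**2 = 16641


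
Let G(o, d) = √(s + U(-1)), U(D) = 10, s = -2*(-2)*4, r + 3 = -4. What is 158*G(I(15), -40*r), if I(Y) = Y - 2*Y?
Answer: 158*√26 ≈ 805.65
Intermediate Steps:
r = -7 (r = -3 - 4 = -7)
s = 16 (s = 4*4 = 16)
I(Y) = -Y
G(o, d) = √26 (G(o, d) = √(16 + 10) = √26)
158*G(I(15), -40*r) = 158*√26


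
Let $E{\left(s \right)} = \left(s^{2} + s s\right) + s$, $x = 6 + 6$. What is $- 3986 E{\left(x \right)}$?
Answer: $-1195800$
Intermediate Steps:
$x = 12$
$E{\left(s \right)} = s + 2 s^{2}$ ($E{\left(s \right)} = \left(s^{2} + s^{2}\right) + s = 2 s^{2} + s = s + 2 s^{2}$)
$- 3986 E{\left(x \right)} = - 3986 \cdot 12 \left(1 + 2 \cdot 12\right) = - 3986 \cdot 12 \left(1 + 24\right) = - 3986 \cdot 12 \cdot 25 = \left(-3986\right) 300 = -1195800$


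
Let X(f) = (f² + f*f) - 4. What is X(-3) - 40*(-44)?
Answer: 1774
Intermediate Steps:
X(f) = -4 + 2*f² (X(f) = (f² + f²) - 4 = 2*f² - 4 = -4 + 2*f²)
X(-3) - 40*(-44) = (-4 + 2*(-3)²) - 40*(-44) = (-4 + 2*9) + 1760 = (-4 + 18) + 1760 = 14 + 1760 = 1774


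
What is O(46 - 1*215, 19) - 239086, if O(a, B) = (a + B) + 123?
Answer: -239113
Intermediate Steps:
O(a, B) = 123 + B + a (O(a, B) = (B + a) + 123 = 123 + B + a)
O(46 - 1*215, 19) - 239086 = (123 + 19 + (46 - 1*215)) - 239086 = (123 + 19 + (46 - 215)) - 239086 = (123 + 19 - 169) - 239086 = -27 - 239086 = -239113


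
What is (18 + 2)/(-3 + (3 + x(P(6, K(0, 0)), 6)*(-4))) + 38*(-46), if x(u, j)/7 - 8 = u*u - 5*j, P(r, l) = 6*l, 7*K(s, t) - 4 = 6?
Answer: -4408491/2522 ≈ -1748.0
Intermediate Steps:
K(s, t) = 10/7 (K(s, t) = 4/7 + (⅐)*6 = 4/7 + 6/7 = 10/7)
x(u, j) = 56 - 35*j + 7*u² (x(u, j) = 56 + 7*(u*u - 5*j) = 56 + 7*(u² - 5*j) = 56 + (-35*j + 7*u²) = 56 - 35*j + 7*u²)
(18 + 2)/(-3 + (3 + x(P(6, K(0, 0)), 6)*(-4))) + 38*(-46) = (18 + 2)/(-3 + (3 + (56 - 35*6 + 7*(6*(10/7))²)*(-4))) + 38*(-46) = 20/(-3 + (3 + (56 - 210 + 7*(60/7)²)*(-4))) - 1748 = 20/(-3 + (3 + (56 - 210 + 7*(3600/49))*(-4))) - 1748 = 20/(-3 + (3 + (56 - 210 + 3600/7)*(-4))) - 1748 = 20/(-3 + (3 + (2522/7)*(-4))) - 1748 = 20/(-3 + (3 - 10088/7)) - 1748 = 20/(-3 - 10067/7) - 1748 = 20/(-10088/7) - 1748 = 20*(-7/10088) - 1748 = -35/2522 - 1748 = -4408491/2522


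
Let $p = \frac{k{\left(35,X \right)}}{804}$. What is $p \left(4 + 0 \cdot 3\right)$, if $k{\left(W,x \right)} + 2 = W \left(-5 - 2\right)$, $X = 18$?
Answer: $- \frac{247}{201} \approx -1.2289$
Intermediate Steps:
$k{\left(W,x \right)} = -2 - 7 W$ ($k{\left(W,x \right)} = -2 + W \left(-5 - 2\right) = -2 + W \left(-7\right) = -2 - 7 W$)
$p = - \frac{247}{804}$ ($p = \frac{-2 - 245}{804} = \left(-2 - 245\right) \frac{1}{804} = \left(-247\right) \frac{1}{804} = - \frac{247}{804} \approx -0.30721$)
$p \left(4 + 0 \cdot 3\right) = - \frac{247 \left(4 + 0 \cdot 3\right)}{804} = - \frac{247 \left(4 + 0\right)}{804} = \left(- \frac{247}{804}\right) 4 = - \frac{247}{201}$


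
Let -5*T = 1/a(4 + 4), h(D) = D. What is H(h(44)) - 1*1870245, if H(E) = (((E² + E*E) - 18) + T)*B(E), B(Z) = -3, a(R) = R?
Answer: -75272277/40 ≈ -1.8818e+6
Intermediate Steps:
T = -1/40 (T = -1/(5*(4 + 4)) = -⅕/8 = -⅕*⅛ = -1/40 ≈ -0.025000)
H(E) = 2163/40 - 6*E² (H(E) = (((E² + E*E) - 18) - 1/40)*(-3) = (((E² + E²) - 18) - 1/40)*(-3) = ((2*E² - 18) - 1/40)*(-3) = ((-18 + 2*E²) - 1/40)*(-3) = (-721/40 + 2*E²)*(-3) = 2163/40 - 6*E²)
H(h(44)) - 1*1870245 = (2163/40 - 6*44²) - 1*1870245 = (2163/40 - 6*1936) - 1870245 = (2163/40 - 11616) - 1870245 = -462477/40 - 1870245 = -75272277/40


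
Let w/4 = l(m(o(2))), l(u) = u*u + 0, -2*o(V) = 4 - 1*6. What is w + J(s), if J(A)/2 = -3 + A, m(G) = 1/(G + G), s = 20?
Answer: 35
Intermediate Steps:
o(V) = 1 (o(V) = -(4 - 1*6)/2 = -(4 - 6)/2 = -½*(-2) = 1)
m(G) = 1/(2*G)
J(A) = -6 + 2*A (J(A) = 2*(-3 + A) = -6 + 2*A)
l(u) = u² (l(u) = u² + 0 = u²)
w = 1 (w = 4*((½)/1)² = 4*((½)*1)² = 4*(½)² = 4*(¼) = 1)
w + J(s) = 1 + (-6 + 2*20) = 1 + (-6 + 40) = 1 + 34 = 35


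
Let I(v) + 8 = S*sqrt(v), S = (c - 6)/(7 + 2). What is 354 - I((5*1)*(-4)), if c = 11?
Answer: 362 - 10*I*sqrt(5)/9 ≈ 362.0 - 2.4845*I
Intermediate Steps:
S = 5/9 (S = (11 - 6)/(7 + 2) = 5/9 ≈ 0.55556)
I(v) = -8 + 5*sqrt(v)/9
354 - I((5*1)*(-4)) = 354 - (-8 + 5*sqrt((5*1)*(-4))/9) = 354 - (-8 + 5*sqrt(5*(-4))/9) = 354 - (-8 + 5*sqrt(-20)/9) = 354 - (-8 + 5*(2*I*sqrt(5))/9) = 354 - (-8 + 10*I*sqrt(5)/9) = 354 + (8 - 10*I*sqrt(5)/9) = 362 - 10*I*sqrt(5)/9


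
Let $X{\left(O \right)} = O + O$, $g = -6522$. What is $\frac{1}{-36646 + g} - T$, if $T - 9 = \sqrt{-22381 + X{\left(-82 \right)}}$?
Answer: $- \frac{388513}{43168} - 3 i \sqrt{2505} \approx -9.0 - 150.15 i$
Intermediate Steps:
$X{\left(O \right)} = 2 O$
$T = 9 + 3 i \sqrt{2505}$ ($T = 9 + \sqrt{-22381 + 2 \left(-82\right)} = 9 + \sqrt{-22381 - 164} = 9 + \sqrt{-22545} = 9 + 3 i \sqrt{2505} \approx 9.0 + 150.15 i$)
$\frac{1}{-36646 + g} - T = \frac{1}{-36646 - 6522} - \left(9 + 3 i \sqrt{2505}\right) = \frac{1}{-43168} - \left(9 + 3 i \sqrt{2505}\right) = - \frac{1}{43168} - \left(9 + 3 i \sqrt{2505}\right) = - \frac{388513}{43168} - 3 i \sqrt{2505}$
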